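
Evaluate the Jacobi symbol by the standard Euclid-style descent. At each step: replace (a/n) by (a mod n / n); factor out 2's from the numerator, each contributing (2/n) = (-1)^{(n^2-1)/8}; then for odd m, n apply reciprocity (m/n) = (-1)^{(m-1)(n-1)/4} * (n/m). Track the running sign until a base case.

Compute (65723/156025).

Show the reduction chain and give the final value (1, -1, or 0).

reciprocity: (65723/156025) = +1·(156025/65723) since 65723 mod 4 = 3, 156025 mod 4 = 1; sign now +1
(156025/65723) = (24579/65723)   [reduce mod 65723]
reciprocity: (24579/65723) = -1·(65723/24579) since 24579 mod 4 = 3, 65723 mod 4 = 3; sign now -1
(65723/24579) = (16565/24579)   [reduce mod 24579]
reciprocity: (16565/24579) = +1·(24579/16565) since 16565 mod 4 = 1, 24579 mod 4 = 3; sign now -1
(24579/16565) = (8014/16565)   [reduce mod 16565]
8014 = 2^1·4007; (2/16565) = -1 since 16565 mod 8 = 5, so (8014/16565) = (-1)^1·(4007/16565); sign now +1
reciprocity: (4007/16565) = +1·(16565/4007) since 4007 mod 4 = 3, 16565 mod 4 = 1; sign now +1
(16565/4007) = (537/4007)   [reduce mod 4007]
reciprocity: (537/4007) = +1·(4007/537) since 537 mod 4 = 1, 4007 mod 4 = 3; sign now +1
(4007/537) = (248/537)   [reduce mod 537]
248 = 2^3·31; (2/537) = +1 since 537 mod 8 = 1, so (248/537) = (+1)^3·(31/537); sign now +1
reciprocity: (31/537) = +1·(537/31) since 31 mod 4 = 3, 537 mod 4 = 1; sign now +1
(537/31) = (10/31)   [reduce mod 31]
10 = 2^1·5; (2/31) = +1 since 31 mod 8 = 7, so (10/31) = (+1)^1·(5/31); sign now +1
reciprocity: (5/31) = +1·(31/5) since 5 mod 4 = 1, 31 mod 4 = 3; sign now +1
(31/5) = (1/5)   [reduce mod 5]
(1/5) = 1; final value = sign = +1

1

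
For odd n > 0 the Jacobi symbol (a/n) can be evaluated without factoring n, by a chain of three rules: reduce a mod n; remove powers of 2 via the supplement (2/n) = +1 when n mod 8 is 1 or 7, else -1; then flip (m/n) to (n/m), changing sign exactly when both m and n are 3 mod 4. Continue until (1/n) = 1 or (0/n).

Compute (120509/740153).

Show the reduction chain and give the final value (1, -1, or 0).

flip (120509/740153) -> (740153/120509): both odd, 120509 mod 4 = 1, 740153 mod 4 = 1, so the flip contributes +1; sign now +1
(740153/120509): 740153 mod 120509 = 17099, so (740153/120509) = (17099/120509)
flip (17099/120509) -> (120509/17099): both odd, 17099 mod 4 = 3, 120509 mod 4 = 1, so the flip contributes +1; sign now +1
(120509/17099): 120509 mod 17099 = 816, so (120509/17099) = (816/17099)
factor out 2^4: 816 = 2^4·51; with 17099 mod 8 = 3, (2/17099) = -1; sign now +1; continue with (51/17099)
flip (51/17099) -> (17099/51): both odd, 51 mod 4 = 3, 17099 mod 4 = 3, so the flip contributes -1; sign now -1
(17099/51): 17099 mod 51 = 14, so (17099/51) = (14/51)
factor out 2^1: 14 = 2^1·7; with 51 mod 8 = 3, (2/51) = -1; sign now +1; continue with (7/51)
flip (7/51) -> (51/7): both odd, 7 mod 4 = 3, 51 mod 4 = 3, so the flip contributes -1; sign now -1
(51/7): 51 mod 7 = 2, so (51/7) = (2/7)
factor out 2^1: 2 = 2^1·1; with 7 mod 8 = 7, (2/7) = +1; sign now -1; continue with (1/7)
reached (1/7) = 1, so the symbol is -1

-1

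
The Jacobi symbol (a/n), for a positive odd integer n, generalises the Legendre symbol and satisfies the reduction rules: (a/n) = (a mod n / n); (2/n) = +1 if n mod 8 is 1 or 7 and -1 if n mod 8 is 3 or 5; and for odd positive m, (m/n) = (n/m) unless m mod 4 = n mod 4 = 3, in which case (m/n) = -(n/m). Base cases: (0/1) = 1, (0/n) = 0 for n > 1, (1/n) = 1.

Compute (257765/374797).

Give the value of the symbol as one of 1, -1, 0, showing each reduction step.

reciprocity: (257765/374797) = +1·(374797/257765) since 257765 mod 4 = 1, 374797 mod 4 = 1; sign now +1
(374797/257765) = (117032/257765)   [reduce mod 257765]
117032 = 2^3·14629; (2/257765) = -1 since 257765 mod 8 = 5, so (117032/257765) = (-1)^3·(14629/257765); sign now -1
reciprocity: (14629/257765) = +1·(257765/14629) since 14629 mod 4 = 1, 257765 mod 4 = 1; sign now -1
(257765/14629) = (9072/14629)   [reduce mod 14629]
9072 = 2^4·567; (2/14629) = -1 since 14629 mod 8 = 5, so (9072/14629) = (-1)^4·(567/14629); sign now -1
reciprocity: (567/14629) = +1·(14629/567) since 567 mod 4 = 3, 14629 mod 4 = 1; sign now -1
(14629/567) = (454/567)   [reduce mod 567]
454 = 2^1·227; (2/567) = +1 since 567 mod 8 = 7, so (454/567) = (+1)^1·(227/567); sign now -1
reciprocity: (227/567) = -1·(567/227) since 227 mod 4 = 3, 567 mod 4 = 3; sign now +1
(567/227) = (113/227)   [reduce mod 227]
reciprocity: (113/227) = +1·(227/113) since 113 mod 4 = 1, 227 mod 4 = 3; sign now +1
(227/113) = (1/113)   [reduce mod 113]
(1/113) = 1; final value = sign = +1

1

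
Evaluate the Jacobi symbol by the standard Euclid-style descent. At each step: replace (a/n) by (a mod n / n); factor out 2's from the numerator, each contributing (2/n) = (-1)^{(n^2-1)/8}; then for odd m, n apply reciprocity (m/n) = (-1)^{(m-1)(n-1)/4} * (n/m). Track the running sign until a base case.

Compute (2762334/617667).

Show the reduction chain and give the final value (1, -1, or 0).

0

(2762334/617667): 2762334 mod 617667 = 291666, so (2762334/617667) = (291666/617667)
factor out 2^1: 291666 = 2^1·145833; with 617667 mod 8 = 3, (2/617667) = -1; sign now -1; continue with (145833/617667)
flip (145833/617667) -> (617667/145833): both odd, 145833 mod 4 = 1, 617667 mod 4 = 3, so the flip contributes +1; sign now -1
(617667/145833): 617667 mod 145833 = 34335, so (617667/145833) = (34335/145833)
flip (34335/145833) -> (145833/34335): both odd, 34335 mod 4 = 3, 145833 mod 4 = 1, so the flip contributes +1; sign now -1
(145833/34335): 145833 mod 34335 = 8493, so (145833/34335) = (8493/34335)
flip (8493/34335) -> (34335/8493): both odd, 8493 mod 4 = 1, 34335 mod 4 = 3, so the flip contributes +1; sign now -1
(34335/8493): 34335 mod 8493 = 363, so (34335/8493) = (363/8493)
flip (363/8493) -> (8493/363): both odd, 363 mod 4 = 3, 8493 mod 4 = 1, so the flip contributes +1; sign now -1
(8493/363): 8493 mod 363 = 144, so (8493/363) = (144/363)
factor out 2^4: 144 = 2^4·9; with 363 mod 8 = 3, (2/363) = -1; sign now -1; continue with (9/363)
flip (9/363) -> (363/9): both odd, 9 mod 4 = 1, 363 mod 4 = 3, so the flip contributes +1; sign now -1
(363/9): 363 mod 9 = 3, so (363/9) = (3/9)
flip (3/9) -> (9/3): both odd, 3 mod 4 = 3, 9 mod 4 = 1, so the flip contributes +1; sign now -1
(9/3): 9 mod 3 = 0, so (9/3) = (0/3)
reached (0/3); gcd(a, n) > 1, so (0/3) = 0 and the symbol is 0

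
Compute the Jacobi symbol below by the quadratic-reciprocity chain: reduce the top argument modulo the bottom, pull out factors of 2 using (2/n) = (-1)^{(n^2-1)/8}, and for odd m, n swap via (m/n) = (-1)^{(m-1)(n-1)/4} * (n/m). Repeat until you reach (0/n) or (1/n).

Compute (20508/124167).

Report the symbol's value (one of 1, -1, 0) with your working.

0

factor out 2^2: 20508 = 2^2·5127; with 124167 mod 8 = 7, (2/124167) = +1; sign now +1; continue with (5127/124167)
flip (5127/124167) -> (124167/5127): both odd, 5127 mod 4 = 3, 124167 mod 4 = 3, so the flip contributes -1; sign now -1
(124167/5127): 124167 mod 5127 = 1119, so (124167/5127) = (1119/5127)
flip (1119/5127) -> (5127/1119): both odd, 1119 mod 4 = 3, 5127 mod 4 = 3, so the flip contributes -1; sign now +1
(5127/1119): 5127 mod 1119 = 651, so (5127/1119) = (651/1119)
flip (651/1119) -> (1119/651): both odd, 651 mod 4 = 3, 1119 mod 4 = 3, so the flip contributes -1; sign now -1
(1119/651): 1119 mod 651 = 468, so (1119/651) = (468/651)
factor out 2^2: 468 = 2^2·117; with 651 mod 8 = 3, (2/651) = -1; sign now -1; continue with (117/651)
flip (117/651) -> (651/117): both odd, 117 mod 4 = 1, 651 mod 4 = 3, so the flip contributes +1; sign now -1
(651/117): 651 mod 117 = 66, so (651/117) = (66/117)
factor out 2^1: 66 = 2^1·33; with 117 mod 8 = 5, (2/117) = -1; sign now +1; continue with (33/117)
flip (33/117) -> (117/33): both odd, 33 mod 4 = 1, 117 mod 4 = 1, so the flip contributes +1; sign now +1
(117/33): 117 mod 33 = 18, so (117/33) = (18/33)
factor out 2^1: 18 = 2^1·9; with 33 mod 8 = 1, (2/33) = +1; sign now +1; continue with (9/33)
flip (9/33) -> (33/9): both odd, 9 mod 4 = 1, 33 mod 4 = 1, so the flip contributes +1; sign now +1
(33/9): 33 mod 9 = 6, so (33/9) = (6/9)
factor out 2^1: 6 = 2^1·3; with 9 mod 8 = 1, (2/9) = +1; sign now +1; continue with (3/9)
flip (3/9) -> (9/3): both odd, 3 mod 4 = 3, 9 mod 4 = 1, so the flip contributes +1; sign now +1
(9/3): 9 mod 3 = 0, so (9/3) = (0/3)
reached (0/3); gcd(a, n) > 1, so (0/3) = 0 and the symbol is 0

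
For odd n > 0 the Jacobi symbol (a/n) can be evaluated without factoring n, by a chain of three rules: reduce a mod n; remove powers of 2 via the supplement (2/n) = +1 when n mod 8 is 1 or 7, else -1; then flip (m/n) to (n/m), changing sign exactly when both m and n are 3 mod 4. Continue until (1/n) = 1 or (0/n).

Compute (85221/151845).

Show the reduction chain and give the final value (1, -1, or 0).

reciprocity: (85221/151845) = +1·(151845/85221) since 85221 mod 4 = 1, 151845 mod 4 = 1; sign now +1
(151845/85221) = (66624/85221)   [reduce mod 85221]
66624 = 2^6·1041; (2/85221) = -1 since 85221 mod 8 = 5, so (66624/85221) = (-1)^6·(1041/85221); sign now +1
reciprocity: (1041/85221) = +1·(85221/1041) since 1041 mod 4 = 1, 85221 mod 4 = 1; sign now +1
(85221/1041) = (900/1041)   [reduce mod 1041]
900 = 2^2·225; (2/1041) = +1 since 1041 mod 8 = 1, so (900/1041) = (+1)^2·(225/1041); sign now +1
reciprocity: (225/1041) = +1·(1041/225) since 225 mod 4 = 1, 1041 mod 4 = 1; sign now +1
(1041/225) = (141/225)   [reduce mod 225]
reciprocity: (141/225) = +1·(225/141) since 141 mod 4 = 1, 225 mod 4 = 1; sign now +1
(225/141) = (84/141)   [reduce mod 141]
84 = 2^2·21; (2/141) = -1 since 141 mod 8 = 5, so (84/141) = (-1)^2·(21/141); sign now +1
reciprocity: (21/141) = +1·(141/21) since 21 mod 4 = 1, 141 mod 4 = 1; sign now +1
(141/21) = (15/21)   [reduce mod 21]
reciprocity: (15/21) = +1·(21/15) since 15 mod 4 = 3, 21 mod 4 = 1; sign now +1
(21/15) = (6/15)   [reduce mod 15]
6 = 2^1·3; (2/15) = +1 since 15 mod 8 = 7, so (6/15) = (+1)^1·(3/15); sign now +1
reciprocity: (3/15) = -1·(15/3) since 3 mod 4 = 3, 15 mod 4 = 3; sign now -1
(15/3) = (0/3)   [reduce mod 3]
(0/3) = 0   [gcd(a, n) > 1]; final value = 0

0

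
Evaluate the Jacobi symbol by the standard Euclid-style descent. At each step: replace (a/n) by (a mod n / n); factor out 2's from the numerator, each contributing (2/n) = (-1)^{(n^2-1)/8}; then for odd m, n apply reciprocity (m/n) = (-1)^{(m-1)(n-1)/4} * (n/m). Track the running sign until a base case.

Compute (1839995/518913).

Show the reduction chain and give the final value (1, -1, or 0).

(1839995/518913): 1839995 mod 518913 = 283256, so (1839995/518913) = (283256/518913)
factor out 2^3: 283256 = 2^3·35407; with 518913 mod 8 = 1, (2/518913) = +1; sign now +1; continue with (35407/518913)
flip (35407/518913) -> (518913/35407): both odd, 35407 mod 4 = 3, 518913 mod 4 = 1, so the flip contributes +1; sign now +1
(518913/35407): 518913 mod 35407 = 23215, so (518913/35407) = (23215/35407)
flip (23215/35407) -> (35407/23215): both odd, 23215 mod 4 = 3, 35407 mod 4 = 3, so the flip contributes -1; sign now -1
(35407/23215): 35407 mod 23215 = 12192, so (35407/23215) = (12192/23215)
factor out 2^5: 12192 = 2^5·381; with 23215 mod 8 = 7, (2/23215) = +1; sign now -1; continue with (381/23215)
flip (381/23215) -> (23215/381): both odd, 381 mod 4 = 1, 23215 mod 4 = 3, so the flip contributes +1; sign now -1
(23215/381): 23215 mod 381 = 355, so (23215/381) = (355/381)
flip (355/381) -> (381/355): both odd, 355 mod 4 = 3, 381 mod 4 = 1, so the flip contributes +1; sign now -1
(381/355): 381 mod 355 = 26, so (381/355) = (26/355)
factor out 2^1: 26 = 2^1·13; with 355 mod 8 = 3, (2/355) = -1; sign now +1; continue with (13/355)
flip (13/355) -> (355/13): both odd, 13 mod 4 = 1, 355 mod 4 = 3, so the flip contributes +1; sign now +1
(355/13): 355 mod 13 = 4, so (355/13) = (4/13)
factor out 2^2: 4 = 2^2·1; with 13 mod 8 = 5, (2/13) = -1; sign now +1; continue with (1/13)
reached (1/13) = 1, so the symbol is +1

1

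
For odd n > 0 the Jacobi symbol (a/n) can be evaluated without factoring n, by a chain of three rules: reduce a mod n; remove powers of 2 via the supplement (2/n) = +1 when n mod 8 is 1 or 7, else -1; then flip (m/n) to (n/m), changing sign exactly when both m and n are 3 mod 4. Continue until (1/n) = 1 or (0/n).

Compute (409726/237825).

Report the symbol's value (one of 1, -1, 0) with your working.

(409726/237825) = (171901/237825)   [reduce mod 237825]
reciprocity: (171901/237825) = +1·(237825/171901) since 171901 mod 4 = 1, 237825 mod 4 = 1; sign now +1
(237825/171901) = (65924/171901)   [reduce mod 171901]
65924 = 2^2·16481; (2/171901) = -1 since 171901 mod 8 = 5, so (65924/171901) = (-1)^2·(16481/171901); sign now +1
reciprocity: (16481/171901) = +1·(171901/16481) since 16481 mod 4 = 1, 171901 mod 4 = 1; sign now +1
(171901/16481) = (7091/16481)   [reduce mod 16481]
reciprocity: (7091/16481) = +1·(16481/7091) since 7091 mod 4 = 3, 16481 mod 4 = 1; sign now +1
(16481/7091) = (2299/7091)   [reduce mod 7091]
reciprocity: (2299/7091) = -1·(7091/2299) since 2299 mod 4 = 3, 7091 mod 4 = 3; sign now -1
(7091/2299) = (194/2299)   [reduce mod 2299]
194 = 2^1·97; (2/2299) = -1 since 2299 mod 8 = 3, so (194/2299) = (-1)^1·(97/2299); sign now +1
reciprocity: (97/2299) = +1·(2299/97) since 97 mod 4 = 1, 2299 mod 4 = 3; sign now +1
(2299/97) = (68/97)   [reduce mod 97]
68 = 2^2·17; (2/97) = +1 since 97 mod 8 = 1, so (68/97) = (+1)^2·(17/97); sign now +1
reciprocity: (17/97) = +1·(97/17) since 17 mod 4 = 1, 97 mod 4 = 1; sign now +1
(97/17) = (12/17)   [reduce mod 17]
12 = 2^2·3; (2/17) = +1 since 17 mod 8 = 1, so (12/17) = (+1)^2·(3/17); sign now +1
reciprocity: (3/17) = +1·(17/3) since 3 mod 4 = 3, 17 mod 4 = 1; sign now +1
(17/3) = (2/3)   [reduce mod 3]
2 = 2^1·1; (2/3) = -1 since 3 mod 8 = 3, so (2/3) = (-1)^1·(1/3); sign now -1
(1/3) = 1; final value = sign = -1

-1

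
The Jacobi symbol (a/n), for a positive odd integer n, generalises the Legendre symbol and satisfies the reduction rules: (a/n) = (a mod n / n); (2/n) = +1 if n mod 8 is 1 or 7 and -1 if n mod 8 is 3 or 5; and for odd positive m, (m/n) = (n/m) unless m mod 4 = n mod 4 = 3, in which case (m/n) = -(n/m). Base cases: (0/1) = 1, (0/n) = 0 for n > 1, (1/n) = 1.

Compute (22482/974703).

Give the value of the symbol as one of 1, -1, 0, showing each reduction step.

0

factor out 2^1: 22482 = 2^1·11241; with 974703 mod 8 = 7, (2/974703) = +1; sign now +1; continue with (11241/974703)
flip (11241/974703) -> (974703/11241): both odd, 11241 mod 4 = 1, 974703 mod 4 = 3, so the flip contributes +1; sign now +1
(974703/11241): 974703 mod 11241 = 7977, so (974703/11241) = (7977/11241)
flip (7977/11241) -> (11241/7977): both odd, 7977 mod 4 = 1, 11241 mod 4 = 1, so the flip contributes +1; sign now +1
(11241/7977): 11241 mod 7977 = 3264, so (11241/7977) = (3264/7977)
factor out 2^6: 3264 = 2^6·51; with 7977 mod 8 = 1, (2/7977) = +1; sign now +1; continue with (51/7977)
flip (51/7977) -> (7977/51): both odd, 51 mod 4 = 3, 7977 mod 4 = 1, so the flip contributes +1; sign now +1
(7977/51): 7977 mod 51 = 21, so (7977/51) = (21/51)
flip (21/51) -> (51/21): both odd, 21 mod 4 = 1, 51 mod 4 = 3, so the flip contributes +1; sign now +1
(51/21): 51 mod 21 = 9, so (51/21) = (9/21)
flip (9/21) -> (21/9): both odd, 9 mod 4 = 1, 21 mod 4 = 1, so the flip contributes +1; sign now +1
(21/9): 21 mod 9 = 3, so (21/9) = (3/9)
flip (3/9) -> (9/3): both odd, 3 mod 4 = 3, 9 mod 4 = 1, so the flip contributes +1; sign now +1
(9/3): 9 mod 3 = 0, so (9/3) = (0/3)
reached (0/3); gcd(a, n) > 1, so (0/3) = 0 and the symbol is 0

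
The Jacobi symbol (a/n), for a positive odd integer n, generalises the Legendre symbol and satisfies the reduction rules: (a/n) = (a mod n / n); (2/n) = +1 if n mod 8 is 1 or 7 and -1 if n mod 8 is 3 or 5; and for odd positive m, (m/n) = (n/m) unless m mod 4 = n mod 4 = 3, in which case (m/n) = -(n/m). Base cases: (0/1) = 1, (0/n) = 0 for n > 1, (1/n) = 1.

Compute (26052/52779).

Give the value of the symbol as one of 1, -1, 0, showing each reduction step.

0

factor out 2^2: 26052 = 2^2·6513; with 52779 mod 8 = 3, (2/52779) = -1; sign now +1; continue with (6513/52779)
flip (6513/52779) -> (52779/6513): both odd, 6513 mod 4 = 1, 52779 mod 4 = 3, so the flip contributes +1; sign now +1
(52779/6513): 52779 mod 6513 = 675, so (52779/6513) = (675/6513)
flip (675/6513) -> (6513/675): both odd, 675 mod 4 = 3, 6513 mod 4 = 1, so the flip contributes +1; sign now +1
(6513/675): 6513 mod 675 = 438, so (6513/675) = (438/675)
factor out 2^1: 438 = 2^1·219; with 675 mod 8 = 3, (2/675) = -1; sign now -1; continue with (219/675)
flip (219/675) -> (675/219): both odd, 219 mod 4 = 3, 675 mod 4 = 3, so the flip contributes -1; sign now +1
(675/219): 675 mod 219 = 18, so (675/219) = (18/219)
factor out 2^1: 18 = 2^1·9; with 219 mod 8 = 3, (2/219) = -1; sign now -1; continue with (9/219)
flip (9/219) -> (219/9): both odd, 9 mod 4 = 1, 219 mod 4 = 3, so the flip contributes +1; sign now -1
(219/9): 219 mod 9 = 3, so (219/9) = (3/9)
flip (3/9) -> (9/3): both odd, 3 mod 4 = 3, 9 mod 4 = 1, so the flip contributes +1; sign now -1
(9/3): 9 mod 3 = 0, so (9/3) = (0/3)
reached (0/3); gcd(a, n) > 1, so (0/3) = 0 and the symbol is 0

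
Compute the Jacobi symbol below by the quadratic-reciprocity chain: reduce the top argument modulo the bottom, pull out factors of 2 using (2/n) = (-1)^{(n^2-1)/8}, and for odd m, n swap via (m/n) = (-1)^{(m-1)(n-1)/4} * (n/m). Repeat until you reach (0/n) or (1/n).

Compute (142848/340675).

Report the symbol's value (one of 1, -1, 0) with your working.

factor out 2^9: 142848 = 2^9·279; with 340675 mod 8 = 3, (2/340675) = -1; sign now -1; continue with (279/340675)
flip (279/340675) -> (340675/279): both odd, 279 mod 4 = 3, 340675 mod 4 = 3, so the flip contributes -1; sign now +1
(340675/279): 340675 mod 279 = 16, so (340675/279) = (16/279)
factor out 2^4: 16 = 2^4·1; with 279 mod 8 = 7, (2/279) = +1; sign now +1; continue with (1/279)
reached (1/279) = 1, so the symbol is +1

1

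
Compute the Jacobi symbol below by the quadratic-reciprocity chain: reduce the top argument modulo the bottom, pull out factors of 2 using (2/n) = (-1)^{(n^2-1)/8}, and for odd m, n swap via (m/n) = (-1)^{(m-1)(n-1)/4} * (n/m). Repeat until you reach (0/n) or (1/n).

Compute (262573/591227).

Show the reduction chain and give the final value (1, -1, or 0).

flip (262573/591227) -> (591227/262573): both odd, 262573 mod 4 = 1, 591227 mod 4 = 3, so the flip contributes +1; sign now +1
(591227/262573): 591227 mod 262573 = 66081, so (591227/262573) = (66081/262573)
flip (66081/262573) -> (262573/66081): both odd, 66081 mod 4 = 1, 262573 mod 4 = 1, so the flip contributes +1; sign now +1
(262573/66081): 262573 mod 66081 = 64330, so (262573/66081) = (64330/66081)
factor out 2^1: 64330 = 2^1·32165; with 66081 mod 8 = 1, (2/66081) = +1; sign now +1; continue with (32165/66081)
flip (32165/66081) -> (66081/32165): both odd, 32165 mod 4 = 1, 66081 mod 4 = 1, so the flip contributes +1; sign now +1
(66081/32165): 66081 mod 32165 = 1751, so (66081/32165) = (1751/32165)
flip (1751/32165) -> (32165/1751): both odd, 1751 mod 4 = 3, 32165 mod 4 = 1, so the flip contributes +1; sign now +1
(32165/1751): 32165 mod 1751 = 647, so (32165/1751) = (647/1751)
flip (647/1751) -> (1751/647): both odd, 647 mod 4 = 3, 1751 mod 4 = 3, so the flip contributes -1; sign now -1
(1751/647): 1751 mod 647 = 457, so (1751/647) = (457/647)
flip (457/647) -> (647/457): both odd, 457 mod 4 = 1, 647 mod 4 = 3, so the flip contributes +1; sign now -1
(647/457): 647 mod 457 = 190, so (647/457) = (190/457)
factor out 2^1: 190 = 2^1·95; with 457 mod 8 = 1, (2/457) = +1; sign now -1; continue with (95/457)
flip (95/457) -> (457/95): both odd, 95 mod 4 = 3, 457 mod 4 = 1, so the flip contributes +1; sign now -1
(457/95): 457 mod 95 = 77, so (457/95) = (77/95)
flip (77/95) -> (95/77): both odd, 77 mod 4 = 1, 95 mod 4 = 3, so the flip contributes +1; sign now -1
(95/77): 95 mod 77 = 18, so (95/77) = (18/77)
factor out 2^1: 18 = 2^1·9; with 77 mod 8 = 5, (2/77) = -1; sign now +1; continue with (9/77)
flip (9/77) -> (77/9): both odd, 9 mod 4 = 1, 77 mod 4 = 1, so the flip contributes +1; sign now +1
(77/9): 77 mod 9 = 5, so (77/9) = (5/9)
flip (5/9) -> (9/5): both odd, 5 mod 4 = 1, 9 mod 4 = 1, so the flip contributes +1; sign now +1
(9/5): 9 mod 5 = 4, so (9/5) = (4/5)
factor out 2^2: 4 = 2^2·1; with 5 mod 8 = 5, (2/5) = -1; sign now +1; continue with (1/5)
reached (1/5) = 1, so the symbol is +1

1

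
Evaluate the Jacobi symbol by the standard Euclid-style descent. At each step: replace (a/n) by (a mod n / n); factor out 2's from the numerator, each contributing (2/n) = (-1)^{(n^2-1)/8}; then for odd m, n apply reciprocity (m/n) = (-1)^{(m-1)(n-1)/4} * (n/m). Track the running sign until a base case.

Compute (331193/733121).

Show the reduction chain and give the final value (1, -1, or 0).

flip (331193/733121) -> (733121/331193): both odd, 331193 mod 4 = 1, 733121 mod 4 = 1, so the flip contributes +1; sign now +1
(733121/331193): 733121 mod 331193 = 70735, so (733121/331193) = (70735/331193)
flip (70735/331193) -> (331193/70735): both odd, 70735 mod 4 = 3, 331193 mod 4 = 1, so the flip contributes +1; sign now +1
(331193/70735): 331193 mod 70735 = 48253, so (331193/70735) = (48253/70735)
flip (48253/70735) -> (70735/48253): both odd, 48253 mod 4 = 1, 70735 mod 4 = 3, so the flip contributes +1; sign now +1
(70735/48253): 70735 mod 48253 = 22482, so (70735/48253) = (22482/48253)
factor out 2^1: 22482 = 2^1·11241; with 48253 mod 8 = 5, (2/48253) = -1; sign now -1; continue with (11241/48253)
flip (11241/48253) -> (48253/11241): both odd, 11241 mod 4 = 1, 48253 mod 4 = 1, so the flip contributes +1; sign now -1
(48253/11241): 48253 mod 11241 = 3289, so (48253/11241) = (3289/11241)
flip (3289/11241) -> (11241/3289): both odd, 3289 mod 4 = 1, 11241 mod 4 = 1, so the flip contributes +1; sign now -1
(11241/3289): 11241 mod 3289 = 1374, so (11241/3289) = (1374/3289)
factor out 2^1: 1374 = 2^1·687; with 3289 mod 8 = 1, (2/3289) = +1; sign now -1; continue with (687/3289)
flip (687/3289) -> (3289/687): both odd, 687 mod 4 = 3, 3289 mod 4 = 1, so the flip contributes +1; sign now -1
(3289/687): 3289 mod 687 = 541, so (3289/687) = (541/687)
flip (541/687) -> (687/541): both odd, 541 mod 4 = 1, 687 mod 4 = 3, so the flip contributes +1; sign now -1
(687/541): 687 mod 541 = 146, so (687/541) = (146/541)
factor out 2^1: 146 = 2^1·73; with 541 mod 8 = 5, (2/541) = -1; sign now +1; continue with (73/541)
flip (73/541) -> (541/73): both odd, 73 mod 4 = 1, 541 mod 4 = 1, so the flip contributes +1; sign now +1
(541/73): 541 mod 73 = 30, so (541/73) = (30/73)
factor out 2^1: 30 = 2^1·15; with 73 mod 8 = 1, (2/73) = +1; sign now +1; continue with (15/73)
flip (15/73) -> (73/15): both odd, 15 mod 4 = 3, 73 mod 4 = 1, so the flip contributes +1; sign now +1
(73/15): 73 mod 15 = 13, so (73/15) = (13/15)
flip (13/15) -> (15/13): both odd, 13 mod 4 = 1, 15 mod 4 = 3, so the flip contributes +1; sign now +1
(15/13): 15 mod 13 = 2, so (15/13) = (2/13)
factor out 2^1: 2 = 2^1·1; with 13 mod 8 = 5, (2/13) = -1; sign now -1; continue with (1/13)
reached (1/13) = 1, so the symbol is -1

-1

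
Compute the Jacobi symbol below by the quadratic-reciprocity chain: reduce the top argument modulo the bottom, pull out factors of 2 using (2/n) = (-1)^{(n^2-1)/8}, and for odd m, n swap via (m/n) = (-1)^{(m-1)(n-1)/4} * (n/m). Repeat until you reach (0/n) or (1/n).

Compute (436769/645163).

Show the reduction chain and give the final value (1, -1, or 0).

0

flip (436769/645163) -> (645163/436769): both odd, 436769 mod 4 = 1, 645163 mod 4 = 3, so the flip contributes +1; sign now +1
(645163/436769): 645163 mod 436769 = 208394, so (645163/436769) = (208394/436769)
factor out 2^1: 208394 = 2^1·104197; with 436769 mod 8 = 1, (2/436769) = +1; sign now +1; continue with (104197/436769)
flip (104197/436769) -> (436769/104197): both odd, 104197 mod 4 = 1, 436769 mod 4 = 1, so the flip contributes +1; sign now +1
(436769/104197): 436769 mod 104197 = 19981, so (436769/104197) = (19981/104197)
flip (19981/104197) -> (104197/19981): both odd, 19981 mod 4 = 1, 104197 mod 4 = 1, so the flip contributes +1; sign now +1
(104197/19981): 104197 mod 19981 = 4292, so (104197/19981) = (4292/19981)
factor out 2^2: 4292 = 2^2·1073; with 19981 mod 8 = 5, (2/19981) = -1; sign now +1; continue with (1073/19981)
flip (1073/19981) -> (19981/1073): both odd, 1073 mod 4 = 1, 19981 mod 4 = 1, so the flip contributes +1; sign now +1
(19981/1073): 19981 mod 1073 = 667, so (19981/1073) = (667/1073)
flip (667/1073) -> (1073/667): both odd, 667 mod 4 = 3, 1073 mod 4 = 1, so the flip contributes +1; sign now +1
(1073/667): 1073 mod 667 = 406, so (1073/667) = (406/667)
factor out 2^1: 406 = 2^1·203; with 667 mod 8 = 3, (2/667) = -1; sign now -1; continue with (203/667)
flip (203/667) -> (667/203): both odd, 203 mod 4 = 3, 667 mod 4 = 3, so the flip contributes -1; sign now +1
(667/203): 667 mod 203 = 58, so (667/203) = (58/203)
factor out 2^1: 58 = 2^1·29; with 203 mod 8 = 3, (2/203) = -1; sign now -1; continue with (29/203)
flip (29/203) -> (203/29): both odd, 29 mod 4 = 1, 203 mod 4 = 3, so the flip contributes +1; sign now -1
(203/29): 203 mod 29 = 0, so (203/29) = (0/29)
reached (0/29); gcd(a, n) > 1, so (0/29) = 0 and the symbol is 0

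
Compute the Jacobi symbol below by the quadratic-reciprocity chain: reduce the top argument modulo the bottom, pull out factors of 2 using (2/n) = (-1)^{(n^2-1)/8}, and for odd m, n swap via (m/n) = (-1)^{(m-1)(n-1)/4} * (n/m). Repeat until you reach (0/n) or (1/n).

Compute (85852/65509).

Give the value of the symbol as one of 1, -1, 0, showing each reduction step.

(85852/65509) = (20343/65509)   [reduce mod 65509]
reciprocity: (20343/65509) = +1·(65509/20343) since 20343 mod 4 = 3, 65509 mod 4 = 1; sign now +1
(65509/20343) = (4480/20343)   [reduce mod 20343]
4480 = 2^7·35; (2/20343) = +1 since 20343 mod 8 = 7, so (4480/20343) = (+1)^7·(35/20343); sign now +1
reciprocity: (35/20343) = -1·(20343/35) since 35 mod 4 = 3, 20343 mod 4 = 3; sign now -1
(20343/35) = (8/35)   [reduce mod 35]
8 = 2^3·1; (2/35) = -1 since 35 mod 8 = 3, so (8/35) = (-1)^3·(1/35); sign now +1
(1/35) = 1; final value = sign = +1

1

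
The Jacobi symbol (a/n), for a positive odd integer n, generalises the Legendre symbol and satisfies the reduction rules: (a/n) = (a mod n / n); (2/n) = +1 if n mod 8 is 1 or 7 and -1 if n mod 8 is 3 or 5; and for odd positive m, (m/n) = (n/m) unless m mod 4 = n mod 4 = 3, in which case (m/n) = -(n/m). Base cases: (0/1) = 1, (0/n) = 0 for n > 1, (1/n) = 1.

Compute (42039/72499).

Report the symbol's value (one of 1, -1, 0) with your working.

1

flip (42039/72499) -> (72499/42039): both odd, 42039 mod 4 = 3, 72499 mod 4 = 3, so the flip contributes -1; sign now -1
(72499/42039): 72499 mod 42039 = 30460, so (72499/42039) = (30460/42039)
factor out 2^2: 30460 = 2^2·7615; with 42039 mod 8 = 7, (2/42039) = +1; sign now -1; continue with (7615/42039)
flip (7615/42039) -> (42039/7615): both odd, 7615 mod 4 = 3, 42039 mod 4 = 3, so the flip contributes -1; sign now +1
(42039/7615): 42039 mod 7615 = 3964, so (42039/7615) = (3964/7615)
factor out 2^2: 3964 = 2^2·991; with 7615 mod 8 = 7, (2/7615) = +1; sign now +1; continue with (991/7615)
flip (991/7615) -> (7615/991): both odd, 991 mod 4 = 3, 7615 mod 4 = 3, so the flip contributes -1; sign now -1
(7615/991): 7615 mod 991 = 678, so (7615/991) = (678/991)
factor out 2^1: 678 = 2^1·339; with 991 mod 8 = 7, (2/991) = +1; sign now -1; continue with (339/991)
flip (339/991) -> (991/339): both odd, 339 mod 4 = 3, 991 mod 4 = 3, so the flip contributes -1; sign now +1
(991/339): 991 mod 339 = 313, so (991/339) = (313/339)
flip (313/339) -> (339/313): both odd, 313 mod 4 = 1, 339 mod 4 = 3, so the flip contributes +1; sign now +1
(339/313): 339 mod 313 = 26, so (339/313) = (26/313)
factor out 2^1: 26 = 2^1·13; with 313 mod 8 = 1, (2/313) = +1; sign now +1; continue with (13/313)
flip (13/313) -> (313/13): both odd, 13 mod 4 = 1, 313 mod 4 = 1, so the flip contributes +1; sign now +1
(313/13): 313 mod 13 = 1, so (313/13) = (1/13)
reached (1/13) = 1, so the symbol is +1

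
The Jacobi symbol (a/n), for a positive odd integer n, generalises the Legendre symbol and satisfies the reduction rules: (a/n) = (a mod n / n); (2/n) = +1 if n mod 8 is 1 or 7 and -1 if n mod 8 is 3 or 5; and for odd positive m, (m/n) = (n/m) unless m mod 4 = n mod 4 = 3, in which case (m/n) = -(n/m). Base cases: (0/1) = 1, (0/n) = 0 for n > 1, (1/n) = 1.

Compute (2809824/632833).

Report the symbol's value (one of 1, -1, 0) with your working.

-1

(2809824/632833): 2809824 mod 632833 = 278492, so (2809824/632833) = (278492/632833)
factor out 2^2: 278492 = 2^2·69623; with 632833 mod 8 = 1, (2/632833) = +1; sign now +1; continue with (69623/632833)
flip (69623/632833) -> (632833/69623): both odd, 69623 mod 4 = 3, 632833 mod 4 = 1, so the flip contributes +1; sign now +1
(632833/69623): 632833 mod 69623 = 6226, so (632833/69623) = (6226/69623)
factor out 2^1: 6226 = 2^1·3113; with 69623 mod 8 = 7, (2/69623) = +1; sign now +1; continue with (3113/69623)
flip (3113/69623) -> (69623/3113): both odd, 3113 mod 4 = 1, 69623 mod 4 = 3, so the flip contributes +1; sign now +1
(69623/3113): 69623 mod 3113 = 1137, so (69623/3113) = (1137/3113)
flip (1137/3113) -> (3113/1137): both odd, 1137 mod 4 = 1, 3113 mod 4 = 1, so the flip contributes +1; sign now +1
(3113/1137): 3113 mod 1137 = 839, so (3113/1137) = (839/1137)
flip (839/1137) -> (1137/839): both odd, 839 mod 4 = 3, 1137 mod 4 = 1, so the flip contributes +1; sign now +1
(1137/839): 1137 mod 839 = 298, so (1137/839) = (298/839)
factor out 2^1: 298 = 2^1·149; with 839 mod 8 = 7, (2/839) = +1; sign now +1; continue with (149/839)
flip (149/839) -> (839/149): both odd, 149 mod 4 = 1, 839 mod 4 = 3, so the flip contributes +1; sign now +1
(839/149): 839 mod 149 = 94, so (839/149) = (94/149)
factor out 2^1: 94 = 2^1·47; with 149 mod 8 = 5, (2/149) = -1; sign now -1; continue with (47/149)
flip (47/149) -> (149/47): both odd, 47 mod 4 = 3, 149 mod 4 = 1, so the flip contributes +1; sign now -1
(149/47): 149 mod 47 = 8, so (149/47) = (8/47)
factor out 2^3: 8 = 2^3·1; with 47 mod 8 = 7, (2/47) = +1; sign now -1; continue with (1/47)
reached (1/47) = 1, so the symbol is -1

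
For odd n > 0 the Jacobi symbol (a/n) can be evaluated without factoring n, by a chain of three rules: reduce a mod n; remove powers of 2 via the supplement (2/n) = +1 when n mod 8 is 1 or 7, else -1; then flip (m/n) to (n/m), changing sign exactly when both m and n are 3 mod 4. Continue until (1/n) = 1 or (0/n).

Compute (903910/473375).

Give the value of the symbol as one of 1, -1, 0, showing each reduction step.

0

(903910/473375) = (430535/473375)   [reduce mod 473375]
reciprocity: (430535/473375) = -1·(473375/430535) since 430535 mod 4 = 3, 473375 mod 4 = 3; sign now -1
(473375/430535) = (42840/430535)   [reduce mod 430535]
42840 = 2^3·5355; (2/430535) = +1 since 430535 mod 8 = 7, so (42840/430535) = (+1)^3·(5355/430535); sign now -1
reciprocity: (5355/430535) = -1·(430535/5355) since 5355 mod 4 = 3, 430535 mod 4 = 3; sign now +1
(430535/5355) = (2135/5355)   [reduce mod 5355]
reciprocity: (2135/5355) = -1·(5355/2135) since 2135 mod 4 = 3, 5355 mod 4 = 3; sign now -1
(5355/2135) = (1085/2135)   [reduce mod 2135]
reciprocity: (1085/2135) = +1·(2135/1085) since 1085 mod 4 = 1, 2135 mod 4 = 3; sign now -1
(2135/1085) = (1050/1085)   [reduce mod 1085]
1050 = 2^1·525; (2/1085) = -1 since 1085 mod 8 = 5, so (1050/1085) = (-1)^1·(525/1085); sign now +1
reciprocity: (525/1085) = +1·(1085/525) since 525 mod 4 = 1, 1085 mod 4 = 1; sign now +1
(1085/525) = (35/525)   [reduce mod 525]
reciprocity: (35/525) = +1·(525/35) since 35 mod 4 = 3, 525 mod 4 = 1; sign now +1
(525/35) = (0/35)   [reduce mod 35]
(0/35) = 0   [gcd(a, n) > 1]; final value = 0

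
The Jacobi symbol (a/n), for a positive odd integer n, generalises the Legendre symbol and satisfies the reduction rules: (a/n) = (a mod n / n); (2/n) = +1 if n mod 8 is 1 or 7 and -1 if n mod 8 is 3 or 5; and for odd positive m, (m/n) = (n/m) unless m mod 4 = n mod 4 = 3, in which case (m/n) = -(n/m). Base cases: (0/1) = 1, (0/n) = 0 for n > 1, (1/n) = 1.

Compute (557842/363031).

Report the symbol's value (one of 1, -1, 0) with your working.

(557842/363031) = (194811/363031)   [reduce mod 363031]
reciprocity: (194811/363031) = -1·(363031/194811) since 194811 mod 4 = 3, 363031 mod 4 = 3; sign now -1
(363031/194811) = (168220/194811)   [reduce mod 194811]
168220 = 2^2·42055; (2/194811) = -1 since 194811 mod 8 = 3, so (168220/194811) = (-1)^2·(42055/194811); sign now -1
reciprocity: (42055/194811) = -1·(194811/42055) since 42055 mod 4 = 3, 194811 mod 4 = 3; sign now +1
(194811/42055) = (26591/42055)   [reduce mod 42055]
reciprocity: (26591/42055) = -1·(42055/26591) since 26591 mod 4 = 3, 42055 mod 4 = 3; sign now -1
(42055/26591) = (15464/26591)   [reduce mod 26591]
15464 = 2^3·1933; (2/26591) = +1 since 26591 mod 8 = 7, so (15464/26591) = (+1)^3·(1933/26591); sign now -1
reciprocity: (1933/26591) = +1·(26591/1933) since 1933 mod 4 = 1, 26591 mod 4 = 3; sign now -1
(26591/1933) = (1462/1933)   [reduce mod 1933]
1462 = 2^1·731; (2/1933) = -1 since 1933 mod 8 = 5, so (1462/1933) = (-1)^1·(731/1933); sign now +1
reciprocity: (731/1933) = +1·(1933/731) since 731 mod 4 = 3, 1933 mod 4 = 1; sign now +1
(1933/731) = (471/731)   [reduce mod 731]
reciprocity: (471/731) = -1·(731/471) since 471 mod 4 = 3, 731 mod 4 = 3; sign now -1
(731/471) = (260/471)   [reduce mod 471]
260 = 2^2·65; (2/471) = +1 since 471 mod 8 = 7, so (260/471) = (+1)^2·(65/471); sign now -1
reciprocity: (65/471) = +1·(471/65) since 65 mod 4 = 1, 471 mod 4 = 3; sign now -1
(471/65) = (16/65)   [reduce mod 65]
16 = 2^4·1; (2/65) = +1 since 65 mod 8 = 1, so (16/65) = (+1)^4·(1/65); sign now -1
(1/65) = 1; final value = sign = -1

-1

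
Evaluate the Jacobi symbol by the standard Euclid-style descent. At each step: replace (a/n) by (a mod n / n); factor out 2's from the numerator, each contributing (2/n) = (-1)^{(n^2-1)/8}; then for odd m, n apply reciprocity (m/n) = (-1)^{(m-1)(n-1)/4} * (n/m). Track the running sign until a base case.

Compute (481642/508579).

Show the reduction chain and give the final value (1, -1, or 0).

factor out 2^1: 481642 = 2^1·240821; with 508579 mod 8 = 3, (2/508579) = -1; sign now -1; continue with (240821/508579)
flip (240821/508579) -> (508579/240821): both odd, 240821 mod 4 = 1, 508579 mod 4 = 3, so the flip contributes +1; sign now -1
(508579/240821): 508579 mod 240821 = 26937, so (508579/240821) = (26937/240821)
flip (26937/240821) -> (240821/26937): both odd, 26937 mod 4 = 1, 240821 mod 4 = 1, so the flip contributes +1; sign now -1
(240821/26937): 240821 mod 26937 = 25325, so (240821/26937) = (25325/26937)
flip (25325/26937) -> (26937/25325): both odd, 25325 mod 4 = 1, 26937 mod 4 = 1, so the flip contributes +1; sign now -1
(26937/25325): 26937 mod 25325 = 1612, so (26937/25325) = (1612/25325)
factor out 2^2: 1612 = 2^2·403; with 25325 mod 8 = 5, (2/25325) = -1; sign now -1; continue with (403/25325)
flip (403/25325) -> (25325/403): both odd, 403 mod 4 = 3, 25325 mod 4 = 1, so the flip contributes +1; sign now -1
(25325/403): 25325 mod 403 = 339, so (25325/403) = (339/403)
flip (339/403) -> (403/339): both odd, 339 mod 4 = 3, 403 mod 4 = 3, so the flip contributes -1; sign now +1
(403/339): 403 mod 339 = 64, so (403/339) = (64/339)
factor out 2^6: 64 = 2^6·1; with 339 mod 8 = 3, (2/339) = -1; sign now +1; continue with (1/339)
reached (1/339) = 1, so the symbol is +1

1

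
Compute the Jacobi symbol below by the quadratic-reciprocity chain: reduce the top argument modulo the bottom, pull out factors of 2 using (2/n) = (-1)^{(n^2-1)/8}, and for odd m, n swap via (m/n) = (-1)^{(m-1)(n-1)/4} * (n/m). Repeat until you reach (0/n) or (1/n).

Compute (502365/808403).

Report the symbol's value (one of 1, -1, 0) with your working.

-1

flip (502365/808403) -> (808403/502365): both odd, 502365 mod 4 = 1, 808403 mod 4 = 3, so the flip contributes +1; sign now +1
(808403/502365): 808403 mod 502365 = 306038, so (808403/502365) = (306038/502365)
factor out 2^1: 306038 = 2^1·153019; with 502365 mod 8 = 5, (2/502365) = -1; sign now -1; continue with (153019/502365)
flip (153019/502365) -> (502365/153019): both odd, 153019 mod 4 = 3, 502365 mod 4 = 1, so the flip contributes +1; sign now -1
(502365/153019): 502365 mod 153019 = 43308, so (502365/153019) = (43308/153019)
factor out 2^2: 43308 = 2^2·10827; with 153019 mod 8 = 3, (2/153019) = -1; sign now -1; continue with (10827/153019)
flip (10827/153019) -> (153019/10827): both odd, 10827 mod 4 = 3, 153019 mod 4 = 3, so the flip contributes -1; sign now +1
(153019/10827): 153019 mod 10827 = 1441, so (153019/10827) = (1441/10827)
flip (1441/10827) -> (10827/1441): both odd, 1441 mod 4 = 1, 10827 mod 4 = 3, so the flip contributes +1; sign now +1
(10827/1441): 10827 mod 1441 = 740, so (10827/1441) = (740/1441)
factor out 2^2: 740 = 2^2·185; with 1441 mod 8 = 1, (2/1441) = +1; sign now +1; continue with (185/1441)
flip (185/1441) -> (1441/185): both odd, 185 mod 4 = 1, 1441 mod 4 = 1, so the flip contributes +1; sign now +1
(1441/185): 1441 mod 185 = 146, so (1441/185) = (146/185)
factor out 2^1: 146 = 2^1·73; with 185 mod 8 = 1, (2/185) = +1; sign now +1; continue with (73/185)
flip (73/185) -> (185/73): both odd, 73 mod 4 = 1, 185 mod 4 = 1, so the flip contributes +1; sign now +1
(185/73): 185 mod 73 = 39, so (185/73) = (39/73)
flip (39/73) -> (73/39): both odd, 39 mod 4 = 3, 73 mod 4 = 1, so the flip contributes +1; sign now +1
(73/39): 73 mod 39 = 34, so (73/39) = (34/39)
factor out 2^1: 34 = 2^1·17; with 39 mod 8 = 7, (2/39) = +1; sign now +1; continue with (17/39)
flip (17/39) -> (39/17): both odd, 17 mod 4 = 1, 39 mod 4 = 3, so the flip contributes +1; sign now +1
(39/17): 39 mod 17 = 5, so (39/17) = (5/17)
flip (5/17) -> (17/5): both odd, 5 mod 4 = 1, 17 mod 4 = 1, so the flip contributes +1; sign now +1
(17/5): 17 mod 5 = 2, so (17/5) = (2/5)
factor out 2^1: 2 = 2^1·1; with 5 mod 8 = 5, (2/5) = -1; sign now -1; continue with (1/5)
reached (1/5) = 1, so the symbol is -1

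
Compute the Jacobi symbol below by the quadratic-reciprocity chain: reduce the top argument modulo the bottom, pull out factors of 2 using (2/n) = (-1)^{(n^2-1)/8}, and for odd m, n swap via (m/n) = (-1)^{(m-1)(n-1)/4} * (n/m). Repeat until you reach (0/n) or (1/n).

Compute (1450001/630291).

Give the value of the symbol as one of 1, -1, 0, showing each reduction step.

1

(1450001/630291): 1450001 mod 630291 = 189419, so (1450001/630291) = (189419/630291)
flip (189419/630291) -> (630291/189419): both odd, 189419 mod 4 = 3, 630291 mod 4 = 3, so the flip contributes -1; sign now -1
(630291/189419): 630291 mod 189419 = 62034, so (630291/189419) = (62034/189419)
factor out 2^1: 62034 = 2^1·31017; with 189419 mod 8 = 3, (2/189419) = -1; sign now +1; continue with (31017/189419)
flip (31017/189419) -> (189419/31017): both odd, 31017 mod 4 = 1, 189419 mod 4 = 3, so the flip contributes +1; sign now +1
(189419/31017): 189419 mod 31017 = 3317, so (189419/31017) = (3317/31017)
flip (3317/31017) -> (31017/3317): both odd, 3317 mod 4 = 1, 31017 mod 4 = 1, so the flip contributes +1; sign now +1
(31017/3317): 31017 mod 3317 = 1164, so (31017/3317) = (1164/3317)
factor out 2^2: 1164 = 2^2·291; with 3317 mod 8 = 5, (2/3317) = -1; sign now +1; continue with (291/3317)
flip (291/3317) -> (3317/291): both odd, 291 mod 4 = 3, 3317 mod 4 = 1, so the flip contributes +1; sign now +1
(3317/291): 3317 mod 291 = 116, so (3317/291) = (116/291)
factor out 2^2: 116 = 2^2·29; with 291 mod 8 = 3, (2/291) = -1; sign now +1; continue with (29/291)
flip (29/291) -> (291/29): both odd, 29 mod 4 = 1, 291 mod 4 = 3, so the flip contributes +1; sign now +1
(291/29): 291 mod 29 = 1, so (291/29) = (1/29)
reached (1/29) = 1, so the symbol is +1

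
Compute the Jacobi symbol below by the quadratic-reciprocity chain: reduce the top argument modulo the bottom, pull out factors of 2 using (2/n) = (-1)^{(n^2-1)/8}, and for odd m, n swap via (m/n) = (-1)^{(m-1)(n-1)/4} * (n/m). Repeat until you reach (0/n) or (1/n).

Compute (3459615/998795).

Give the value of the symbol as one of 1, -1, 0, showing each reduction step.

0

(3459615/998795) = (463230/998795)   [reduce mod 998795]
463230 = 2^1·231615; (2/998795) = -1 since 998795 mod 8 = 3, so (463230/998795) = (-1)^1·(231615/998795); sign now -1
reciprocity: (231615/998795) = -1·(998795/231615) since 231615 mod 4 = 3, 998795 mod 4 = 3; sign now +1
(998795/231615) = (72335/231615)   [reduce mod 231615]
reciprocity: (72335/231615) = -1·(231615/72335) since 72335 mod 4 = 3, 231615 mod 4 = 3; sign now -1
(231615/72335) = (14610/72335)   [reduce mod 72335]
14610 = 2^1·7305; (2/72335) = +1 since 72335 mod 8 = 7, so (14610/72335) = (+1)^1·(7305/72335); sign now -1
reciprocity: (7305/72335) = +1·(72335/7305) since 7305 mod 4 = 1, 72335 mod 4 = 3; sign now -1
(72335/7305) = (6590/7305)   [reduce mod 7305]
6590 = 2^1·3295; (2/7305) = +1 since 7305 mod 8 = 1, so (6590/7305) = (+1)^1·(3295/7305); sign now -1
reciprocity: (3295/7305) = +1·(7305/3295) since 3295 mod 4 = 3, 7305 mod 4 = 1; sign now -1
(7305/3295) = (715/3295)   [reduce mod 3295]
reciprocity: (715/3295) = -1·(3295/715) since 715 mod 4 = 3, 3295 mod 4 = 3; sign now +1
(3295/715) = (435/715)   [reduce mod 715]
reciprocity: (435/715) = -1·(715/435) since 435 mod 4 = 3, 715 mod 4 = 3; sign now -1
(715/435) = (280/435)   [reduce mod 435]
280 = 2^3·35; (2/435) = -1 since 435 mod 8 = 3, so (280/435) = (-1)^3·(35/435); sign now +1
reciprocity: (35/435) = -1·(435/35) since 35 mod 4 = 3, 435 mod 4 = 3; sign now -1
(435/35) = (15/35)   [reduce mod 35]
reciprocity: (15/35) = -1·(35/15) since 15 mod 4 = 3, 35 mod 4 = 3; sign now +1
(35/15) = (5/15)   [reduce mod 15]
reciprocity: (5/15) = +1·(15/5) since 5 mod 4 = 1, 15 mod 4 = 3; sign now +1
(15/5) = (0/5)   [reduce mod 5]
(0/5) = 0   [gcd(a, n) > 1]; final value = 0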